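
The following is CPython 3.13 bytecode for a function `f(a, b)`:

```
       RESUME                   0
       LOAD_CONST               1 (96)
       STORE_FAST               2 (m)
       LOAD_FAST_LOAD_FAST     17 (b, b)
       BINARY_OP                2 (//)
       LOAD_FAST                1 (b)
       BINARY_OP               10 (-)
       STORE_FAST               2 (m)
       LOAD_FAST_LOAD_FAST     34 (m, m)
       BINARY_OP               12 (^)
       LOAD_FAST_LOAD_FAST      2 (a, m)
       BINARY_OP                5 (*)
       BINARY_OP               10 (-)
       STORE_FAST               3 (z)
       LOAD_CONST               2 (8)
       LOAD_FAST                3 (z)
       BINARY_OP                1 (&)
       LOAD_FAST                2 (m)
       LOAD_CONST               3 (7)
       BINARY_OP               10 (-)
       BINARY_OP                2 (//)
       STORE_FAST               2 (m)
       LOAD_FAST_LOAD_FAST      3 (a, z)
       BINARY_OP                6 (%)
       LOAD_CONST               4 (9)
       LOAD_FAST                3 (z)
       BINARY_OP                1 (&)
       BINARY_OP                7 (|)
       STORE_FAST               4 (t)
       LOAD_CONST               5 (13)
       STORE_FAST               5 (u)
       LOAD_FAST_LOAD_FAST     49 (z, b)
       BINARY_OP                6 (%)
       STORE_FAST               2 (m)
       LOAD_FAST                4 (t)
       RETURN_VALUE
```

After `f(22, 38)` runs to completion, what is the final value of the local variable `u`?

LOAD_CONST → push 96. Stack: [96]
STORE_FAST m → m=96. Stack: []
LOAD_FAST_LOAD_FAST b,b → push 38,38. Stack: [38, 38]
BINARY_OP // → 38 // 38 = 1. Stack: [1]
LOAD_FAST b → push 38. Stack: [1, 38]
BINARY_OP - → 1 - 38 = -37. Stack: [-37]
STORE_FAST m → m=-37. Stack: []
LOAD_FAST_LOAD_FAST m,m → push -37,-37. Stack: [-37, -37]
BINARY_OP ^ → -37 ^ -37 = 0. Stack: [0]
LOAD_FAST_LOAD_FAST a,m → push 22,-37. Stack: [0, 22, -37]
BINARY_OP * → 22 * -37 = -814. Stack: [0, -814]
BINARY_OP - → 0 - -814 = 814. Stack: [814]
STORE_FAST z → z=814. Stack: []
LOAD_CONST → push 8. Stack: [8]
LOAD_FAST z → push 814. Stack: [8, 814]
BINARY_OP & → 8 & 814 = 8. Stack: [8]
LOAD_FAST m → push -37. Stack: [8, -37]
LOAD_CONST → push 7. Stack: [8, -37, 7]
BINARY_OP - → -37 - 7 = -44. Stack: [8, -44]
BINARY_OP // → 8 // -44 = -1. Stack: [-1]
STORE_FAST m → m=-1. Stack: []
LOAD_FAST_LOAD_FAST a,z → push 22,814. Stack: [22, 814]
BINARY_OP % → 22 % 814 = 22. Stack: [22]
LOAD_CONST → push 9. Stack: [22, 9]
LOAD_FAST z → push 814. Stack: [22, 9, 814]
BINARY_OP & → 9 & 814 = 8. Stack: [22, 8]
BINARY_OP | → 22 | 8 = 30. Stack: [30]
STORE_FAST t → t=30. Stack: []
LOAD_CONST → push 13. Stack: [13]
STORE_FAST u → u=13. Stack: []
LOAD_FAST_LOAD_FAST z,b → push 814,38. Stack: [814, 38]
BINARY_OP % → 814 % 38 = 16. Stack: [16]
STORE_FAST m → m=16. Stack: []
LOAD_FAST t → push 30. Stack: [30]
RETURN_VALUE → return 30.

13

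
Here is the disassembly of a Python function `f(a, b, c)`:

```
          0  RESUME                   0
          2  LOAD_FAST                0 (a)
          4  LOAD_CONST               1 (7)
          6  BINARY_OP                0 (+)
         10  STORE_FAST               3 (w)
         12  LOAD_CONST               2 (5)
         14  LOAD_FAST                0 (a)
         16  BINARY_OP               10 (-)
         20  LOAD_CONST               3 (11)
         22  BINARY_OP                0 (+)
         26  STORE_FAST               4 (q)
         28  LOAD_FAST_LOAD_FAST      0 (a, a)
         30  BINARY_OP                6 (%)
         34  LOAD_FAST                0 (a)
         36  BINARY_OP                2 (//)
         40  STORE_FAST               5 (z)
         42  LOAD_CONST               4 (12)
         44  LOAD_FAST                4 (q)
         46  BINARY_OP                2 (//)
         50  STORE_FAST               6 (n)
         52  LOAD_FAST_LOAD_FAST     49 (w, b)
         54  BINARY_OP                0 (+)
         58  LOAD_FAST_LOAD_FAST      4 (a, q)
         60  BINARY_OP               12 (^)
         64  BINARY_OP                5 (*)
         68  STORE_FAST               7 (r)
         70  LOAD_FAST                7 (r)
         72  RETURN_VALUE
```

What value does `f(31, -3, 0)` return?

-630

LOAD_FAST a → push 31. Stack: [31]
LOAD_CONST → push 7. Stack: [31, 7]
BINARY_OP + → 31 + 7 = 38. Stack: [38]
STORE_FAST w → w=38. Stack: []
LOAD_CONST → push 5. Stack: [5]
LOAD_FAST a → push 31. Stack: [5, 31]
BINARY_OP - → 5 - 31 = -26. Stack: [-26]
LOAD_CONST → push 11. Stack: [-26, 11]
BINARY_OP + → -26 + 11 = -15. Stack: [-15]
STORE_FAST q → q=-15. Stack: []
LOAD_FAST_LOAD_FAST a,a → push 31,31. Stack: [31, 31]
BINARY_OP % → 31 % 31 = 0. Stack: [0]
LOAD_FAST a → push 31. Stack: [0, 31]
BINARY_OP // → 0 // 31 = 0. Stack: [0]
STORE_FAST z → z=0. Stack: []
LOAD_CONST → push 12. Stack: [12]
LOAD_FAST q → push -15. Stack: [12, -15]
BINARY_OP // → 12 // -15 = -1. Stack: [-1]
STORE_FAST n → n=-1. Stack: []
LOAD_FAST_LOAD_FAST w,b → push 38,-3. Stack: [38, -3]
BINARY_OP + → 38 + -3 = 35. Stack: [35]
LOAD_FAST_LOAD_FAST a,q → push 31,-15. Stack: [35, 31, -15]
BINARY_OP ^ → 31 ^ -15 = -18. Stack: [35, -18]
BINARY_OP * → 35 * -18 = -630. Stack: [-630]
STORE_FAST r → r=-630. Stack: []
LOAD_FAST r → push -630. Stack: [-630]
RETURN_VALUE → return -630.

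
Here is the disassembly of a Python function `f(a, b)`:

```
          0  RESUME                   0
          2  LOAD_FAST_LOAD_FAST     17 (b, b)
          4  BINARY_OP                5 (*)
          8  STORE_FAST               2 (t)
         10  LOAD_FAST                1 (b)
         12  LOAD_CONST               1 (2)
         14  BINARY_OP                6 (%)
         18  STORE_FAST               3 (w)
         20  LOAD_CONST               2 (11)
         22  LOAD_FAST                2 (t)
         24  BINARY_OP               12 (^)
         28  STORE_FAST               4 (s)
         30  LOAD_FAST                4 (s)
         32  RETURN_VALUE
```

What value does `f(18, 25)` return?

LOAD_FAST_LOAD_FAST b,b → push 25,25. Stack: [25, 25]
BINARY_OP * → 25 * 25 = 625. Stack: [625]
STORE_FAST t → t=625. Stack: []
LOAD_FAST b → push 25. Stack: [25]
LOAD_CONST → push 2. Stack: [25, 2]
BINARY_OP % → 25 % 2 = 1. Stack: [1]
STORE_FAST w → w=1. Stack: []
LOAD_CONST → push 11. Stack: [11]
LOAD_FAST t → push 625. Stack: [11, 625]
BINARY_OP ^ → 11 ^ 625 = 634. Stack: [634]
STORE_FAST s → s=634. Stack: []
LOAD_FAST s → push 634. Stack: [634]
RETURN_VALUE → return 634.

634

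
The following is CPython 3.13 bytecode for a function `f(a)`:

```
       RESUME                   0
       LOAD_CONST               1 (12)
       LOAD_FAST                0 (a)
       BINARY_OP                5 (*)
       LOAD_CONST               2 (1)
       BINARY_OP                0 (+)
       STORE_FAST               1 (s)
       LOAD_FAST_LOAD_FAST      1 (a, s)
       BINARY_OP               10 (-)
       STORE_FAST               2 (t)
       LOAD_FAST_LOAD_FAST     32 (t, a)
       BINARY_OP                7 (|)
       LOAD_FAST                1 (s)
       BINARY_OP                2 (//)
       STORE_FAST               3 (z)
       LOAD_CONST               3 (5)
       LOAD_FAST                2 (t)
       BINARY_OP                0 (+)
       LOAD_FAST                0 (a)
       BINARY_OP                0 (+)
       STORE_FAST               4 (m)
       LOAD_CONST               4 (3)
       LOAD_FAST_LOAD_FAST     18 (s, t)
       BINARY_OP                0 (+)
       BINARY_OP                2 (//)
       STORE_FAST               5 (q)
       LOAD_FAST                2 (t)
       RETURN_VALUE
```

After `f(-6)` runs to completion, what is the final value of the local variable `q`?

-1

LOAD_CONST → push 12. Stack: [12]
LOAD_FAST a → push -6. Stack: [12, -6]
BINARY_OP * → 12 * -6 = -72. Stack: [-72]
LOAD_CONST → push 1. Stack: [-72, 1]
BINARY_OP + → -72 + 1 = -71. Stack: [-71]
STORE_FAST s → s=-71. Stack: []
LOAD_FAST_LOAD_FAST a,s → push -6,-71. Stack: [-6, -71]
BINARY_OP - → -6 - -71 = 65. Stack: [65]
STORE_FAST t → t=65. Stack: []
LOAD_FAST_LOAD_FAST t,a → push 65,-6. Stack: [65, -6]
BINARY_OP | → 65 | -6 = -5. Stack: [-5]
LOAD_FAST s → push -71. Stack: [-5, -71]
BINARY_OP // → -5 // -71 = 0. Stack: [0]
STORE_FAST z → z=0. Stack: []
LOAD_CONST → push 5. Stack: [5]
LOAD_FAST t → push 65. Stack: [5, 65]
BINARY_OP + → 5 + 65 = 70. Stack: [70]
LOAD_FAST a → push -6. Stack: [70, -6]
BINARY_OP + → 70 + -6 = 64. Stack: [64]
STORE_FAST m → m=64. Stack: []
LOAD_CONST → push 3. Stack: [3]
LOAD_FAST_LOAD_FAST s,t → push -71,65. Stack: [3, -71, 65]
BINARY_OP + → -71 + 65 = -6. Stack: [3, -6]
BINARY_OP // → 3 // -6 = -1. Stack: [-1]
STORE_FAST q → q=-1. Stack: []
LOAD_FAST t → push 65. Stack: [65]
RETURN_VALUE → return 65.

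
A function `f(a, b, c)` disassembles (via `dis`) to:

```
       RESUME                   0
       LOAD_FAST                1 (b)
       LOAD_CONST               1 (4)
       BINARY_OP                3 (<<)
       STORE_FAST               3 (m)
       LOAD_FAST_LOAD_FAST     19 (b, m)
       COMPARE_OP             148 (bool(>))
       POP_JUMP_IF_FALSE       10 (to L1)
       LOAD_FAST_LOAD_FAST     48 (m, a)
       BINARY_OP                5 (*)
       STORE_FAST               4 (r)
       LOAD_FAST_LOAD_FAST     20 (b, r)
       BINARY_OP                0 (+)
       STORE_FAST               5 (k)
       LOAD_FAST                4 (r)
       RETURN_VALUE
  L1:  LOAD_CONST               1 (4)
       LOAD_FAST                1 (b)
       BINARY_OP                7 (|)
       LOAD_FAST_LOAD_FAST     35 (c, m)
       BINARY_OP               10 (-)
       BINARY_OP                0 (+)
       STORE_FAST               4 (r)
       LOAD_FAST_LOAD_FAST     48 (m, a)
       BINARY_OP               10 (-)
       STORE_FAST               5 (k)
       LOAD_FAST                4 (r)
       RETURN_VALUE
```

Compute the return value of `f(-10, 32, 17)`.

-459

LOAD_FAST b → push 32. Stack: [32]
LOAD_CONST → push 4. Stack: [32, 4]
BINARY_OP << → 32 << 4 = 512. Stack: [512]
STORE_FAST m → m=512. Stack: []
LOAD_FAST_LOAD_FAST b,m → push 32,512. Stack: [32, 512]
COMPARE_OP bool(>) → 32 vs 512 = False. Stack: [False]
POP_JUMP_IF_FALSE → pop False; jump. Stack: []
LOAD_CONST → push 4. Stack: [4]
LOAD_FAST b → push 32. Stack: [4, 32]
BINARY_OP | → 4 | 32 = 36. Stack: [36]
LOAD_FAST_LOAD_FAST c,m → push 17,512. Stack: [36, 17, 512]
BINARY_OP - → 17 - 512 = -495. Stack: [36, -495]
BINARY_OP + → 36 + -495 = -459. Stack: [-459]
STORE_FAST r → r=-459. Stack: []
LOAD_FAST_LOAD_FAST m,a → push 512,-10. Stack: [512, -10]
BINARY_OP - → 512 - -10 = 522. Stack: [522]
STORE_FAST k → k=522. Stack: []
LOAD_FAST r → push -459. Stack: [-459]
RETURN_VALUE → return -459.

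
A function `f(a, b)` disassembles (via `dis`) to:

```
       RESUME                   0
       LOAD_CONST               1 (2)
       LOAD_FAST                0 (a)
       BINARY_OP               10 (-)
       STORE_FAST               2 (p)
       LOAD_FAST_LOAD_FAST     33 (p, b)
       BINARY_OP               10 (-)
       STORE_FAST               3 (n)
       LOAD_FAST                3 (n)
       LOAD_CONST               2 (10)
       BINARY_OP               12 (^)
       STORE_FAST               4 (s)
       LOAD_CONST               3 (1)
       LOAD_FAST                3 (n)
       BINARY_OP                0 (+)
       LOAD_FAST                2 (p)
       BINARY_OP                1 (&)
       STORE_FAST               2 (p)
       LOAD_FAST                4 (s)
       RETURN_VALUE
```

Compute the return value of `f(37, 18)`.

LOAD_CONST → push 2. Stack: [2]
LOAD_FAST a → push 37. Stack: [2, 37]
BINARY_OP - → 2 - 37 = -35. Stack: [-35]
STORE_FAST p → p=-35. Stack: []
LOAD_FAST_LOAD_FAST p,b → push -35,18. Stack: [-35, 18]
BINARY_OP - → -35 - 18 = -53. Stack: [-53]
STORE_FAST n → n=-53. Stack: []
LOAD_FAST n → push -53. Stack: [-53]
LOAD_CONST → push 10. Stack: [-53, 10]
BINARY_OP ^ → -53 ^ 10 = -63. Stack: [-63]
STORE_FAST s → s=-63. Stack: []
LOAD_CONST → push 1. Stack: [1]
LOAD_FAST n → push -53. Stack: [1, -53]
BINARY_OP + → 1 + -53 = -52. Stack: [-52]
LOAD_FAST p → push -35. Stack: [-52, -35]
BINARY_OP & → -52 & -35 = -52. Stack: [-52]
STORE_FAST p → p=-52. Stack: []
LOAD_FAST s → push -63. Stack: [-63]
RETURN_VALUE → return -63.

-63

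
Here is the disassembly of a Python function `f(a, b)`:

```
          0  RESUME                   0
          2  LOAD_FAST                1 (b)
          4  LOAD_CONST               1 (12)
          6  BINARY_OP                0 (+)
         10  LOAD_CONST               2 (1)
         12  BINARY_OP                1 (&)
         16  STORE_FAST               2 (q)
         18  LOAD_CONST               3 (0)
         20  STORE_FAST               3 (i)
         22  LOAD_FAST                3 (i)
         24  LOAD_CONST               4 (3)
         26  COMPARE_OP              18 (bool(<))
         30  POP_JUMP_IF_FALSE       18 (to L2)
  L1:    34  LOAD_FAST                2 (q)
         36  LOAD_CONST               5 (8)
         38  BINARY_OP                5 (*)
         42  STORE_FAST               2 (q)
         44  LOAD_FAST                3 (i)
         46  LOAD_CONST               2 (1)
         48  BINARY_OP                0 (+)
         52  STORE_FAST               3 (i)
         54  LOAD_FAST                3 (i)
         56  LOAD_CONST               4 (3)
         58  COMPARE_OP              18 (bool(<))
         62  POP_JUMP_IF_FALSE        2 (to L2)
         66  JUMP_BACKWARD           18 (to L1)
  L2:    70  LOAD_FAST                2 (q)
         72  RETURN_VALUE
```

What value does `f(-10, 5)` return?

512

LOAD_FAST b → push 5. Stack: [5]
LOAD_CONST → push 12. Stack: [5, 12]
BINARY_OP + → 5 + 12 = 17. Stack: [17]
LOAD_CONST → push 1. Stack: [17, 1]
BINARY_OP & → 17 & 1 = 1. Stack: [1]
STORE_FAST q → q=1. Stack: []
LOAD_CONST → push 0. Stack: [0]
STORE_FAST i → i=0. Stack: []
LOAD_FAST i → push 0. Stack: [0]
LOAD_CONST → push 3. Stack: [0, 3]
COMPARE_OP bool(<) → 0 vs 3 = True. Stack: [True]
POP_JUMP_IF_FALSE → pop True; no jump. Stack: []
LOAD_FAST q → push 1. Stack: [1]
LOAD_CONST → push 8. Stack: [1, 8]
BINARY_OP * → 1 * 8 = 8. Stack: [8]
STORE_FAST q → q=8. Stack: []
LOAD_FAST i → push 0. Stack: [0]
LOAD_CONST → push 1. Stack: [0, 1]
BINARY_OP + → 0 + 1 = 1. Stack: [1]
STORE_FAST i → i=1. Stack: []
LOAD_FAST i → push 1. Stack: [1]
LOAD_CONST → push 3. Stack: [1, 3]
COMPARE_OP bool(<) → 1 vs 3 = True. Stack: [True]
POP_JUMP_IF_FALSE → pop True; no jump. Stack: []
LOAD_FAST q → push 8. Stack: [8]
LOAD_CONST → push 8. Stack: [8, 8]
BINARY_OP * → 8 * 8 = 64. Stack: [64]
STORE_FAST q → q=64. Stack: []
LOAD_FAST i → push 1. Stack: [1]
LOAD_CONST → push 1. Stack: [1, 1]
BINARY_OP + → 1 + 1 = 2. Stack: [2]
STORE_FAST i → i=2. Stack: []
LOAD_FAST i → push 2. Stack: [2]
LOAD_CONST → push 3. Stack: [2, 3]
COMPARE_OP bool(<) → 2 vs 3 = True. Stack: [True]
POP_JUMP_IF_FALSE → pop True; no jump. Stack: []
LOAD_FAST q → push 64. Stack: [64]
LOAD_CONST → push 8. Stack: [64, 8]
BINARY_OP * → 64 * 8 = 512. Stack: [512]
STORE_FAST q → q=512. Stack: []
LOAD_FAST i → push 2. Stack: [2]
LOAD_CONST → push 1. Stack: [2, 1]
BINARY_OP + → 2 + 1 = 3. Stack: [3]
STORE_FAST i → i=3. Stack: []
LOAD_FAST i → push 3. Stack: [3]
LOAD_CONST → push 3. Stack: [3, 3]
COMPARE_OP bool(<) → 3 vs 3 = False. Stack: [False]
POP_JUMP_IF_FALSE → pop False; jump. Stack: []
LOAD_FAST q → push 512. Stack: [512]
RETURN_VALUE → return 512.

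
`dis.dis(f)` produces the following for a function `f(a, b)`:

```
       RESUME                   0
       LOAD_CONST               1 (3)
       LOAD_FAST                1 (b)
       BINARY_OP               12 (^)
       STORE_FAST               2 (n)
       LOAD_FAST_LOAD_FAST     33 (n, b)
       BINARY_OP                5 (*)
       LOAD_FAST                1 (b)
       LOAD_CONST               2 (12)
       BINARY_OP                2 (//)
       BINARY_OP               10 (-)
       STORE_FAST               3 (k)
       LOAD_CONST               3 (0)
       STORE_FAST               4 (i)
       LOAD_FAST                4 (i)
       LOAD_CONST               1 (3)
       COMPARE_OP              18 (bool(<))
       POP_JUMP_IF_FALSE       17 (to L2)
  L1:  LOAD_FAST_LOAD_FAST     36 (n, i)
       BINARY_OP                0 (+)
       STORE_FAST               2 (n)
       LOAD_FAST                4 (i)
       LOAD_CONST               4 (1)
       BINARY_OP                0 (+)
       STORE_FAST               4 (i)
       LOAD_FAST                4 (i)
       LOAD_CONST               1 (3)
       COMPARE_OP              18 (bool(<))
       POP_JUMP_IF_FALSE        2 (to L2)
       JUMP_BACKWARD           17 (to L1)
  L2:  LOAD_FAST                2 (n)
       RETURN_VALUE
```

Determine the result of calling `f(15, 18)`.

20

LOAD_CONST → push 3. Stack: [3]
LOAD_FAST b → push 18. Stack: [3, 18]
BINARY_OP ^ → 3 ^ 18 = 17. Stack: [17]
STORE_FAST n → n=17. Stack: []
LOAD_FAST_LOAD_FAST n,b → push 17,18. Stack: [17, 18]
BINARY_OP * → 17 * 18 = 306. Stack: [306]
LOAD_FAST b → push 18. Stack: [306, 18]
LOAD_CONST → push 12. Stack: [306, 18, 12]
BINARY_OP // → 18 // 12 = 1. Stack: [306, 1]
BINARY_OP - → 306 - 1 = 305. Stack: [305]
STORE_FAST k → k=305. Stack: []
LOAD_CONST → push 0. Stack: [0]
STORE_FAST i → i=0. Stack: []
LOAD_FAST i → push 0. Stack: [0]
LOAD_CONST → push 3. Stack: [0, 3]
COMPARE_OP bool(<) → 0 vs 3 = True. Stack: [True]
POP_JUMP_IF_FALSE → pop True; no jump. Stack: []
LOAD_FAST_LOAD_FAST n,i → push 17,0. Stack: [17, 0]
BINARY_OP + → 17 + 0 = 17. Stack: [17]
STORE_FAST n → n=17. Stack: []
LOAD_FAST i → push 0. Stack: [0]
LOAD_CONST → push 1. Stack: [0, 1]
BINARY_OP + → 0 + 1 = 1. Stack: [1]
STORE_FAST i → i=1. Stack: []
LOAD_FAST i → push 1. Stack: [1]
LOAD_CONST → push 3. Stack: [1, 3]
COMPARE_OP bool(<) → 1 vs 3 = True. Stack: [True]
POP_JUMP_IF_FALSE → pop True; no jump. Stack: []
LOAD_FAST_LOAD_FAST n,i → push 17,1. Stack: [17, 1]
BINARY_OP + → 17 + 1 = 18. Stack: [18]
STORE_FAST n → n=18. Stack: []
LOAD_FAST i → push 1. Stack: [1]
LOAD_CONST → push 1. Stack: [1, 1]
BINARY_OP + → 1 + 1 = 2. Stack: [2]
STORE_FAST i → i=2. Stack: []
LOAD_FAST i → push 2. Stack: [2]
LOAD_CONST → push 3. Stack: [2, 3]
COMPARE_OP bool(<) → 2 vs 3 = True. Stack: [True]
POP_JUMP_IF_FALSE → pop True; no jump. Stack: []
LOAD_FAST_LOAD_FAST n,i → push 18,2. Stack: [18, 2]
BINARY_OP + → 18 + 2 = 20. Stack: [20]
STORE_FAST n → n=20. Stack: []
LOAD_FAST i → push 2. Stack: [2]
LOAD_CONST → push 1. Stack: [2, 1]
BINARY_OP + → 2 + 1 = 3. Stack: [3]
STORE_FAST i → i=3. Stack: []
LOAD_FAST i → push 3. Stack: [3]
LOAD_CONST → push 3. Stack: [3, 3]
COMPARE_OP bool(<) → 3 vs 3 = False. Stack: [False]
POP_JUMP_IF_FALSE → pop False; jump. Stack: []
LOAD_FAST n → push 20. Stack: [20]
RETURN_VALUE → return 20.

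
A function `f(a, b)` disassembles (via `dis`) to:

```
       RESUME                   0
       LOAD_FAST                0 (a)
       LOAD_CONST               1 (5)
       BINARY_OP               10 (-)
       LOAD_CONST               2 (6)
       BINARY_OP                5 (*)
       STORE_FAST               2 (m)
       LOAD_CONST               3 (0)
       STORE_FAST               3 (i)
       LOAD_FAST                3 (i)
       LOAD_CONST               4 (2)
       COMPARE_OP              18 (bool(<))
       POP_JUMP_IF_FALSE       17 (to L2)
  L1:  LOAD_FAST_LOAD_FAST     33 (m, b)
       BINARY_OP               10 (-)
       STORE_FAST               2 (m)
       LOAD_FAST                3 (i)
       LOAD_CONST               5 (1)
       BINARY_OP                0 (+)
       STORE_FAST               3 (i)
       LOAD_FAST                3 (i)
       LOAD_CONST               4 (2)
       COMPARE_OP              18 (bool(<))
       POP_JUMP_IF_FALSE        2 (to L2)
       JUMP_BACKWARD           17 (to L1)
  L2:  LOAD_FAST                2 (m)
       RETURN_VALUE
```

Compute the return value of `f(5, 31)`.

LOAD_FAST a → push 5. Stack: [5]
LOAD_CONST → push 5. Stack: [5, 5]
BINARY_OP - → 5 - 5 = 0. Stack: [0]
LOAD_CONST → push 6. Stack: [0, 6]
BINARY_OP * → 0 * 6 = 0. Stack: [0]
STORE_FAST m → m=0. Stack: []
LOAD_CONST → push 0. Stack: [0]
STORE_FAST i → i=0. Stack: []
LOAD_FAST i → push 0. Stack: [0]
LOAD_CONST → push 2. Stack: [0, 2]
COMPARE_OP bool(<) → 0 vs 2 = True. Stack: [True]
POP_JUMP_IF_FALSE → pop True; no jump. Stack: []
LOAD_FAST_LOAD_FAST m,b → push 0,31. Stack: [0, 31]
BINARY_OP - → 0 - 31 = -31. Stack: [-31]
STORE_FAST m → m=-31. Stack: []
LOAD_FAST i → push 0. Stack: [0]
LOAD_CONST → push 1. Stack: [0, 1]
BINARY_OP + → 0 + 1 = 1. Stack: [1]
STORE_FAST i → i=1. Stack: []
LOAD_FAST i → push 1. Stack: [1]
LOAD_CONST → push 2. Stack: [1, 2]
COMPARE_OP bool(<) → 1 vs 2 = True. Stack: [True]
POP_JUMP_IF_FALSE → pop True; no jump. Stack: []
LOAD_FAST_LOAD_FAST m,b → push -31,31. Stack: [-31, 31]
BINARY_OP - → -31 - 31 = -62. Stack: [-62]
STORE_FAST m → m=-62. Stack: []
LOAD_FAST i → push 1. Stack: [1]
LOAD_CONST → push 1. Stack: [1, 1]
BINARY_OP + → 1 + 1 = 2. Stack: [2]
STORE_FAST i → i=2. Stack: []
LOAD_FAST i → push 2. Stack: [2]
LOAD_CONST → push 2. Stack: [2, 2]
COMPARE_OP bool(<) → 2 vs 2 = False. Stack: [False]
POP_JUMP_IF_FALSE → pop False; jump. Stack: []
LOAD_FAST m → push -62. Stack: [-62]
RETURN_VALUE → return -62.

-62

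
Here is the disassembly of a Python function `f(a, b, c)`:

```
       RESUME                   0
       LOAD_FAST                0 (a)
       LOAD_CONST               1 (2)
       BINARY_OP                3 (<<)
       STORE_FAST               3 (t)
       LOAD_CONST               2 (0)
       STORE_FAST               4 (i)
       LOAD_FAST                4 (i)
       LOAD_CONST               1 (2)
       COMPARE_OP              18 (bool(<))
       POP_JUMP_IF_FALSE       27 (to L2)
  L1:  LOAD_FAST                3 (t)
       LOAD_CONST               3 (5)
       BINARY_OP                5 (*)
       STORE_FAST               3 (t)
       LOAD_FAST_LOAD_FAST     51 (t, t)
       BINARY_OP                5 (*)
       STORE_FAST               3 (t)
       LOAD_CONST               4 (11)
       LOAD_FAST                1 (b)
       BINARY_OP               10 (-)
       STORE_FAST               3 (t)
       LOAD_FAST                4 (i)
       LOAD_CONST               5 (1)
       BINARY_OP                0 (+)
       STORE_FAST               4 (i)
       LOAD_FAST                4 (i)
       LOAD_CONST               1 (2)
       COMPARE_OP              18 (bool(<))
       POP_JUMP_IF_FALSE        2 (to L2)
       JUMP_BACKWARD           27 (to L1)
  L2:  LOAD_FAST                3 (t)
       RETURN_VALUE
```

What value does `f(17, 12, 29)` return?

LOAD_FAST a → push 17. Stack: [17]
LOAD_CONST → push 2. Stack: [17, 2]
BINARY_OP << → 17 << 2 = 68. Stack: [68]
STORE_FAST t → t=68. Stack: []
LOAD_CONST → push 0. Stack: [0]
STORE_FAST i → i=0. Stack: []
LOAD_FAST i → push 0. Stack: [0]
LOAD_CONST → push 2. Stack: [0, 2]
COMPARE_OP bool(<) → 0 vs 2 = True. Stack: [True]
POP_JUMP_IF_FALSE → pop True; no jump. Stack: []
LOAD_FAST t → push 68. Stack: [68]
LOAD_CONST → push 5. Stack: [68, 5]
BINARY_OP * → 68 * 5 = 340. Stack: [340]
STORE_FAST t → t=340. Stack: []
LOAD_FAST_LOAD_FAST t,t → push 340,340. Stack: [340, 340]
BINARY_OP * → 340 * 340 = 115600. Stack: [115600]
STORE_FAST t → t=115600. Stack: []
LOAD_CONST → push 11. Stack: [11]
LOAD_FAST b → push 12. Stack: [11, 12]
BINARY_OP - → 11 - 12 = -1. Stack: [-1]
STORE_FAST t → t=-1. Stack: []
LOAD_FAST i → push 0. Stack: [0]
LOAD_CONST → push 1. Stack: [0, 1]
BINARY_OP + → 0 + 1 = 1. Stack: [1]
STORE_FAST i → i=1. Stack: []
LOAD_FAST i → push 1. Stack: [1]
LOAD_CONST → push 2. Stack: [1, 2]
COMPARE_OP bool(<) → 1 vs 2 = True. Stack: [True]
POP_JUMP_IF_FALSE → pop True; no jump. Stack: []
LOAD_FAST t → push -1. Stack: [-1]
LOAD_CONST → push 5. Stack: [-1, 5]
BINARY_OP * → -1 * 5 = -5. Stack: [-5]
STORE_FAST t → t=-5. Stack: []
LOAD_FAST_LOAD_FAST t,t → push -5,-5. Stack: [-5, -5]
BINARY_OP * → -5 * -5 = 25. Stack: [25]
STORE_FAST t → t=25. Stack: []
LOAD_CONST → push 11. Stack: [11]
LOAD_FAST b → push 12. Stack: [11, 12]
BINARY_OP - → 11 - 12 = -1. Stack: [-1]
STORE_FAST t → t=-1. Stack: []
LOAD_FAST i → push 1. Stack: [1]
LOAD_CONST → push 1. Stack: [1, 1]
BINARY_OP + → 1 + 1 = 2. Stack: [2]
STORE_FAST i → i=2. Stack: []
LOAD_FAST i → push 2. Stack: [2]
LOAD_CONST → push 2. Stack: [2, 2]
COMPARE_OP bool(<) → 2 vs 2 = False. Stack: [False]
POP_JUMP_IF_FALSE → pop False; jump. Stack: []
LOAD_FAST t → push -1. Stack: [-1]
RETURN_VALUE → return -1.

-1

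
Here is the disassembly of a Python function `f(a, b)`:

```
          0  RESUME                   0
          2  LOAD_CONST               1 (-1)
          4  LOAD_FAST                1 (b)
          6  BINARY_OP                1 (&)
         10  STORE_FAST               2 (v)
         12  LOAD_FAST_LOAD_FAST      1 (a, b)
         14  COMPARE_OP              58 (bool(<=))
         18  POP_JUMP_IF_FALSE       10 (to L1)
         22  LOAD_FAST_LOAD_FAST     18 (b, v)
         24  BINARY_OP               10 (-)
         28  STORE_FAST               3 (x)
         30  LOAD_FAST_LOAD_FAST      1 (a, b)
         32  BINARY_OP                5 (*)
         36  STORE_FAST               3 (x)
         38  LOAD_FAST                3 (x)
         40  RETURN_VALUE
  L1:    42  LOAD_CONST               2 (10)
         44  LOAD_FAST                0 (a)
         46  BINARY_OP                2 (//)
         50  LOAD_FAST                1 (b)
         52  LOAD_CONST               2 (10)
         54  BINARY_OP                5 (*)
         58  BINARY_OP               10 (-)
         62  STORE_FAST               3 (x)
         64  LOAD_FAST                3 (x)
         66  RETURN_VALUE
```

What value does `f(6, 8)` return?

LOAD_CONST → push -1. Stack: [-1]
LOAD_FAST b → push 8. Stack: [-1, 8]
BINARY_OP & → -1 & 8 = 8. Stack: [8]
STORE_FAST v → v=8. Stack: []
LOAD_FAST_LOAD_FAST a,b → push 6,8. Stack: [6, 8]
COMPARE_OP bool(<=) → 6 vs 8 = True. Stack: [True]
POP_JUMP_IF_FALSE → pop True; no jump. Stack: []
LOAD_FAST_LOAD_FAST b,v → push 8,8. Stack: [8, 8]
BINARY_OP - → 8 - 8 = 0. Stack: [0]
STORE_FAST x → x=0. Stack: []
LOAD_FAST_LOAD_FAST a,b → push 6,8. Stack: [6, 8]
BINARY_OP * → 6 * 8 = 48. Stack: [48]
STORE_FAST x → x=48. Stack: []
LOAD_FAST x → push 48. Stack: [48]
RETURN_VALUE → return 48.

48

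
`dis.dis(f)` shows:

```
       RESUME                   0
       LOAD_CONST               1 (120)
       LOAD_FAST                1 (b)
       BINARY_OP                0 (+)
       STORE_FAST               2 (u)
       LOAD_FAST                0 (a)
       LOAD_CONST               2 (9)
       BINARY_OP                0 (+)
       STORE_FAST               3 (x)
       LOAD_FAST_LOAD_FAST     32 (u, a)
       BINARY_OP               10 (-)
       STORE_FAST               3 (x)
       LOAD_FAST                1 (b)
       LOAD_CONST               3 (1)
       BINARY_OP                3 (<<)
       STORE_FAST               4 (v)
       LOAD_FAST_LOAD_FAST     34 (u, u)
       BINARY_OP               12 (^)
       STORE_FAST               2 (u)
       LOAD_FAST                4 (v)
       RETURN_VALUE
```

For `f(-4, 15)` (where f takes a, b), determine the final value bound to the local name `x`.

139

LOAD_CONST → push 120. Stack: [120]
LOAD_FAST b → push 15. Stack: [120, 15]
BINARY_OP + → 120 + 15 = 135. Stack: [135]
STORE_FAST u → u=135. Stack: []
LOAD_FAST a → push -4. Stack: [-4]
LOAD_CONST → push 9. Stack: [-4, 9]
BINARY_OP + → -4 + 9 = 5. Stack: [5]
STORE_FAST x → x=5. Stack: []
LOAD_FAST_LOAD_FAST u,a → push 135,-4. Stack: [135, -4]
BINARY_OP - → 135 - -4 = 139. Stack: [139]
STORE_FAST x → x=139. Stack: []
LOAD_FAST b → push 15. Stack: [15]
LOAD_CONST → push 1. Stack: [15, 1]
BINARY_OP << → 15 << 1 = 30. Stack: [30]
STORE_FAST v → v=30. Stack: []
LOAD_FAST_LOAD_FAST u,u → push 135,135. Stack: [135, 135]
BINARY_OP ^ → 135 ^ 135 = 0. Stack: [0]
STORE_FAST u → u=0. Stack: []
LOAD_FAST v → push 30. Stack: [30]
RETURN_VALUE → return 30.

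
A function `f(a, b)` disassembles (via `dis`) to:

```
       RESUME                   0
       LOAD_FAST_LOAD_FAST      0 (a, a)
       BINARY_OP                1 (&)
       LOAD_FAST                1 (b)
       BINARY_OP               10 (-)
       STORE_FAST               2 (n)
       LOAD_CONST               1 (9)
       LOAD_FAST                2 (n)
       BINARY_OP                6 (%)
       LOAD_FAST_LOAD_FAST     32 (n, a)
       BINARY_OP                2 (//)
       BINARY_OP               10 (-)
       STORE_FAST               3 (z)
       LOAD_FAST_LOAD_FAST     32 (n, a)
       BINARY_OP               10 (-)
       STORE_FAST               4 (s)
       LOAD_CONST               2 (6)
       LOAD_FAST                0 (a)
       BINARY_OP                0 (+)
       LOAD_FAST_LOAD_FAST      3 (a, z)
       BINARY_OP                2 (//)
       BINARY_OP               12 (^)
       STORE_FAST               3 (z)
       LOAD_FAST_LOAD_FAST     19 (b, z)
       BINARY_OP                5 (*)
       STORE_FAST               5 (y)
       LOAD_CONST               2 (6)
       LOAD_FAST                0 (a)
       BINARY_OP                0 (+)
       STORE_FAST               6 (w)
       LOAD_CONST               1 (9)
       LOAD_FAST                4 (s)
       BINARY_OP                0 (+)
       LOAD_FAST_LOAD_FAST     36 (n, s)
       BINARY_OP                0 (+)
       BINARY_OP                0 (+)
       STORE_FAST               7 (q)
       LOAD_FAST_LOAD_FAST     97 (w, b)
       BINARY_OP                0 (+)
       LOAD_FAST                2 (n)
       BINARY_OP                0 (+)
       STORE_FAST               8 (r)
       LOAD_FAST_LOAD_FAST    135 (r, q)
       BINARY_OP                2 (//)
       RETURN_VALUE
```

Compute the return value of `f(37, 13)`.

LOAD_FAST_LOAD_FAST a,a → push 37,37. Stack: [37, 37]
BINARY_OP & → 37 & 37 = 37. Stack: [37]
LOAD_FAST b → push 13. Stack: [37, 13]
BINARY_OP - → 37 - 13 = 24. Stack: [24]
STORE_FAST n → n=24. Stack: []
LOAD_CONST → push 9. Stack: [9]
LOAD_FAST n → push 24. Stack: [9, 24]
BINARY_OP % → 9 % 24 = 9. Stack: [9]
LOAD_FAST_LOAD_FAST n,a → push 24,37. Stack: [9, 24, 37]
BINARY_OP // → 24 // 37 = 0. Stack: [9, 0]
BINARY_OP - → 9 - 0 = 9. Stack: [9]
STORE_FAST z → z=9. Stack: []
LOAD_FAST_LOAD_FAST n,a → push 24,37. Stack: [24, 37]
BINARY_OP - → 24 - 37 = -13. Stack: [-13]
STORE_FAST s → s=-13. Stack: []
LOAD_CONST → push 6. Stack: [6]
LOAD_FAST a → push 37. Stack: [6, 37]
BINARY_OP + → 6 + 37 = 43. Stack: [43]
LOAD_FAST_LOAD_FAST a,z → push 37,9. Stack: [43, 37, 9]
BINARY_OP // → 37 // 9 = 4. Stack: [43, 4]
BINARY_OP ^ → 43 ^ 4 = 47. Stack: [47]
STORE_FAST z → z=47. Stack: []
LOAD_FAST_LOAD_FAST b,z → push 13,47. Stack: [13, 47]
BINARY_OP * → 13 * 47 = 611. Stack: [611]
STORE_FAST y → y=611. Stack: []
LOAD_CONST → push 6. Stack: [6]
LOAD_FAST a → push 37. Stack: [6, 37]
BINARY_OP + → 6 + 37 = 43. Stack: [43]
STORE_FAST w → w=43. Stack: []
LOAD_CONST → push 9. Stack: [9]
LOAD_FAST s → push -13. Stack: [9, -13]
BINARY_OP + → 9 + -13 = -4. Stack: [-4]
LOAD_FAST_LOAD_FAST n,s → push 24,-13. Stack: [-4, 24, -13]
BINARY_OP + → 24 + -13 = 11. Stack: [-4, 11]
BINARY_OP + → -4 + 11 = 7. Stack: [7]
STORE_FAST q → q=7. Stack: []
LOAD_FAST_LOAD_FAST w,b → push 43,13. Stack: [43, 13]
BINARY_OP + → 43 + 13 = 56. Stack: [56]
LOAD_FAST n → push 24. Stack: [56, 24]
BINARY_OP + → 56 + 24 = 80. Stack: [80]
STORE_FAST r → r=80. Stack: []
LOAD_FAST_LOAD_FAST r,q → push 80,7. Stack: [80, 7]
BINARY_OP // → 80 // 7 = 11. Stack: [11]
RETURN_VALUE → return 11.

11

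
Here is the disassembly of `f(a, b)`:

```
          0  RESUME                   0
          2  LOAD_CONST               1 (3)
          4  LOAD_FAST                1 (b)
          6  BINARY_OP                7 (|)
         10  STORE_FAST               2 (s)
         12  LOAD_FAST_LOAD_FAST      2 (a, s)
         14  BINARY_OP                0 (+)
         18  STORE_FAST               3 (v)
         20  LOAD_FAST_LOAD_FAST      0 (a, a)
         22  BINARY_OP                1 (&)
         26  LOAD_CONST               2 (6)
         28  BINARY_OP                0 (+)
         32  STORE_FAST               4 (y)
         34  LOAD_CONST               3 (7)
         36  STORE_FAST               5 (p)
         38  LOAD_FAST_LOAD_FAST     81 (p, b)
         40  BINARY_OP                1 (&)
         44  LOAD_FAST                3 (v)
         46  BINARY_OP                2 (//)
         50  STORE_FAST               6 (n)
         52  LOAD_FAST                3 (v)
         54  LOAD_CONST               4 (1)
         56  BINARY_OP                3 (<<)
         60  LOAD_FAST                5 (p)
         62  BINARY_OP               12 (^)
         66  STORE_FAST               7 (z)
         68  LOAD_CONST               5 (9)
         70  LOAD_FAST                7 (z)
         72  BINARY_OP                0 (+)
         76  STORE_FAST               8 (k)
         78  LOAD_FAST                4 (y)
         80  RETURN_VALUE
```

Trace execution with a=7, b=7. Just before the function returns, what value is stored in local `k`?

36

LOAD_CONST → push 3. Stack: [3]
LOAD_FAST b → push 7. Stack: [3, 7]
BINARY_OP | → 3 | 7 = 7. Stack: [7]
STORE_FAST s → s=7. Stack: []
LOAD_FAST_LOAD_FAST a,s → push 7,7. Stack: [7, 7]
BINARY_OP + → 7 + 7 = 14. Stack: [14]
STORE_FAST v → v=14. Stack: []
LOAD_FAST_LOAD_FAST a,a → push 7,7. Stack: [7, 7]
BINARY_OP & → 7 & 7 = 7. Stack: [7]
LOAD_CONST → push 6. Stack: [7, 6]
BINARY_OP + → 7 + 6 = 13. Stack: [13]
STORE_FAST y → y=13. Stack: []
LOAD_CONST → push 7. Stack: [7]
STORE_FAST p → p=7. Stack: []
LOAD_FAST_LOAD_FAST p,b → push 7,7. Stack: [7, 7]
BINARY_OP & → 7 & 7 = 7. Stack: [7]
LOAD_FAST v → push 14. Stack: [7, 14]
BINARY_OP // → 7 // 14 = 0. Stack: [0]
STORE_FAST n → n=0. Stack: []
LOAD_FAST v → push 14. Stack: [14]
LOAD_CONST → push 1. Stack: [14, 1]
BINARY_OP << → 14 << 1 = 28. Stack: [28]
LOAD_FAST p → push 7. Stack: [28, 7]
BINARY_OP ^ → 28 ^ 7 = 27. Stack: [27]
STORE_FAST z → z=27. Stack: []
LOAD_CONST → push 9. Stack: [9]
LOAD_FAST z → push 27. Stack: [9, 27]
BINARY_OP + → 9 + 27 = 36. Stack: [36]
STORE_FAST k → k=36. Stack: []
LOAD_FAST y → push 13. Stack: [13]
RETURN_VALUE → return 13.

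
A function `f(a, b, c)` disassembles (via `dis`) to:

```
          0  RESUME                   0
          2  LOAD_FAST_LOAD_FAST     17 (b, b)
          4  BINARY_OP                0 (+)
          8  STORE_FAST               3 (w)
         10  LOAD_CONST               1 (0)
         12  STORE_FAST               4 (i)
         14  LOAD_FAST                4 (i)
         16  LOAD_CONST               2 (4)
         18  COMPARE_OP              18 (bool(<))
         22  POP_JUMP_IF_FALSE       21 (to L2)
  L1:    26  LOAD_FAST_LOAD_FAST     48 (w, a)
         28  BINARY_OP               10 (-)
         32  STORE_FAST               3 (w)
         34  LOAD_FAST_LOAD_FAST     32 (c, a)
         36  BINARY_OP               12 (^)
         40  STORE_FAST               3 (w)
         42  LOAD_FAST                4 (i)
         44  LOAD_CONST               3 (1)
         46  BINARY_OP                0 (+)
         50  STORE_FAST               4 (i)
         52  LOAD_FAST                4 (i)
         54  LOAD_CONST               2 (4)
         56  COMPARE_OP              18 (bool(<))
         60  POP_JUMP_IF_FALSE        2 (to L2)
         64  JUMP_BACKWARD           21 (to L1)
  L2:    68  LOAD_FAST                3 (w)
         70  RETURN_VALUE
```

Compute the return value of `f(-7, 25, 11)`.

-14

LOAD_FAST_LOAD_FAST b,b → push 25,25
BINARY_OP + → 25 + 25 = 50
STORE_FAST w → w=50
LOAD_CONST → push 0
STORE_FAST i → i=0
LOAD_FAST i → push 0
LOAD_CONST → push 4
COMPARE_OP bool(<) → 0 vs 4 = True
POP_JUMP_IF_FALSE → pop True; no jump
LOAD_FAST_LOAD_FAST w,a → push 50,-7
BINARY_OP - → 50 - -7 = 57
STORE_FAST w → w=57
LOAD_FAST_LOAD_FAST c,a → push 11,-7
BINARY_OP ^ → 11 ^ -7 = -14
STORE_FAST w → w=-14
LOAD_FAST i → push 0
LOAD_CONST → push 1
BINARY_OP + → 0 + 1 = 1
STORE_FAST i → i=1
LOAD_FAST i → push 1
LOAD_CONST → push 4
COMPARE_OP bool(<) → 1 vs 4 = True
POP_JUMP_IF_FALSE → pop True; no jump
LOAD_FAST_LOAD_FAST w,a → push -14,-7
BINARY_OP - → -14 - -7 = -7
STORE_FAST w → w=-7
LOAD_FAST_LOAD_FAST c,a → push 11,-7
BINARY_OP ^ → 11 ^ -7 = -14
STORE_FAST w → w=-14
LOAD_FAST i → push 1
LOAD_CONST → push 1
BINARY_OP + → 1 + 1 = 2
STORE_FAST i → i=2
LOAD_FAST i → push 2
LOAD_CONST → push 4
COMPARE_OP bool(<) → 2 vs 4 = True
POP_JUMP_IF_FALSE → pop True; no jump
LOAD_FAST_LOAD_FAST w,a → push -14,-7
BINARY_OP - → -14 - -7 = -7
STORE_FAST w → w=-7
LOAD_FAST_LOAD_FAST c,a → push 11,-7
BINARY_OP ^ → 11 ^ -7 = -14
STORE_FAST w → w=-14
LOAD_FAST i → push 2
LOAD_CONST → push 1
BINARY_OP + → 2 + 1 = 3
STORE_FAST i → i=3
LOAD_FAST i → push 3
LOAD_CONST → push 4
COMPARE_OP bool(<) → 3 vs 4 = True
POP_JUMP_IF_FALSE → pop True; no jump
LOAD_FAST_LOAD_FAST w,a → push -14,-7
BINARY_OP - → -14 - -7 = -7
STORE_FAST w → w=-7
LOAD_FAST_LOAD_FAST c,a → push 11,-7
BINARY_OP ^ → 11 ^ -7 = -14
STORE_FAST w → w=-14
LOAD_FAST i → push 3
LOAD_CONST → push 1
BINARY_OP + → 3 + 1 = 4
STORE_FAST i → i=4
LOAD_FAST i → push 4
LOAD_CONST → push 4
COMPARE_OP bool(<) → 4 vs 4 = False
POP_JUMP_IF_FALSE → pop False; jump
LOAD_FAST w → push -14
RETURN_VALUE → return -14.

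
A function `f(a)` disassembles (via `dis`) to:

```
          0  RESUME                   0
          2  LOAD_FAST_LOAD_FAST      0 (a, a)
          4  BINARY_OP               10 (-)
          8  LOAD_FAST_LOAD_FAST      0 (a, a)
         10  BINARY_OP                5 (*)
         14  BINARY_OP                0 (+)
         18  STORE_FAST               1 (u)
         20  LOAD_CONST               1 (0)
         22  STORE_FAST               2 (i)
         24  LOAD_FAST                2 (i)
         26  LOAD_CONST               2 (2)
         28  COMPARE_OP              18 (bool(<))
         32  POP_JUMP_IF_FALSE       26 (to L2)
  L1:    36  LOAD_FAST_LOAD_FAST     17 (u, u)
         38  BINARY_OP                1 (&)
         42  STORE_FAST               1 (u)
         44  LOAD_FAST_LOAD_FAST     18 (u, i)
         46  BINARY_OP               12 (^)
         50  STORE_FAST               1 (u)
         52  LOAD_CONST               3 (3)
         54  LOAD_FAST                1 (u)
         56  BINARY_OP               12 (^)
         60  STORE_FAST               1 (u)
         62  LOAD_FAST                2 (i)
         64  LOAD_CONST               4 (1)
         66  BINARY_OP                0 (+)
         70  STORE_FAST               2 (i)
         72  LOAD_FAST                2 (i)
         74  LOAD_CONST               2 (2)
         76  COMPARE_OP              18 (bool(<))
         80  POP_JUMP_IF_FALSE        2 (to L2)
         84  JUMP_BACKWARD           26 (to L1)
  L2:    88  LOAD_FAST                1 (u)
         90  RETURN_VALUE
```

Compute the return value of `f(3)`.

8

LOAD_FAST_LOAD_FAST a,a → push 3,3. Stack: [3, 3]
BINARY_OP - → 3 - 3 = 0. Stack: [0]
LOAD_FAST_LOAD_FAST a,a → push 3,3. Stack: [0, 3, 3]
BINARY_OP * → 3 * 3 = 9. Stack: [0, 9]
BINARY_OP + → 0 + 9 = 9. Stack: [9]
STORE_FAST u → u=9. Stack: []
LOAD_CONST → push 0. Stack: [0]
STORE_FAST i → i=0. Stack: []
LOAD_FAST i → push 0. Stack: [0]
LOAD_CONST → push 2. Stack: [0, 2]
COMPARE_OP bool(<) → 0 vs 2 = True. Stack: [True]
POP_JUMP_IF_FALSE → pop True; no jump. Stack: []
LOAD_FAST_LOAD_FAST u,u → push 9,9. Stack: [9, 9]
BINARY_OP & → 9 & 9 = 9. Stack: [9]
STORE_FAST u → u=9. Stack: []
LOAD_FAST_LOAD_FAST u,i → push 9,0. Stack: [9, 0]
BINARY_OP ^ → 9 ^ 0 = 9. Stack: [9]
STORE_FAST u → u=9. Stack: []
LOAD_CONST → push 3. Stack: [3]
LOAD_FAST u → push 9. Stack: [3, 9]
BINARY_OP ^ → 3 ^ 9 = 10. Stack: [10]
STORE_FAST u → u=10. Stack: []
LOAD_FAST i → push 0. Stack: [0]
LOAD_CONST → push 1. Stack: [0, 1]
BINARY_OP + → 0 + 1 = 1. Stack: [1]
STORE_FAST i → i=1. Stack: []
LOAD_FAST i → push 1. Stack: [1]
LOAD_CONST → push 2. Stack: [1, 2]
COMPARE_OP bool(<) → 1 vs 2 = True. Stack: [True]
POP_JUMP_IF_FALSE → pop True; no jump. Stack: []
LOAD_FAST_LOAD_FAST u,u → push 10,10. Stack: [10, 10]
BINARY_OP & → 10 & 10 = 10. Stack: [10]
STORE_FAST u → u=10. Stack: []
LOAD_FAST_LOAD_FAST u,i → push 10,1. Stack: [10, 1]
BINARY_OP ^ → 10 ^ 1 = 11. Stack: [11]
STORE_FAST u → u=11. Stack: []
LOAD_CONST → push 3. Stack: [3]
LOAD_FAST u → push 11. Stack: [3, 11]
BINARY_OP ^ → 3 ^ 11 = 8. Stack: [8]
STORE_FAST u → u=8. Stack: []
LOAD_FAST i → push 1. Stack: [1]
LOAD_CONST → push 1. Stack: [1, 1]
BINARY_OP + → 1 + 1 = 2. Stack: [2]
STORE_FAST i → i=2. Stack: []
LOAD_FAST i → push 2. Stack: [2]
LOAD_CONST → push 2. Stack: [2, 2]
COMPARE_OP bool(<) → 2 vs 2 = False. Stack: [False]
POP_JUMP_IF_FALSE → pop False; jump. Stack: []
LOAD_FAST u → push 8. Stack: [8]
RETURN_VALUE → return 8.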